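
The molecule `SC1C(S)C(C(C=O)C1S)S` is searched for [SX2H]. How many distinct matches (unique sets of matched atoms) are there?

[SX2H] is the SMARTS for a thiol: an aliphatic sulfur with two connections, one being H.
The molecule carries 4 separate instances of a thiol (-SH) meeting every constraint; each maps to a distinct set of atoms, giving 4 matches.

4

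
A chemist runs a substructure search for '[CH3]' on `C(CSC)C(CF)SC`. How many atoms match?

2

The query [CH3] means: aliphatic carbon with exactly three hydrogens.
Check the 9 heavy atoms by environment: 3× C (H2) → no; 1× C (H1) → no; 2× S (H0) → no; 2× C (H3) → match; 1× F (H0) → no.
That gives 2 matching atoms.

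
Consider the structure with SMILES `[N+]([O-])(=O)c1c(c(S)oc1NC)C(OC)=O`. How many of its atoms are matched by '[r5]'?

5

The query [r5] means: r5 matches atoms in a five-membered ring.
Check the 15 heavy atoms by environment: 1× o (aromatic, in 5-ring) → match; 4× c (aromatic, in 5-ring) → match; 1× S (acyclic) → no; 1× N (acyclic) → no; 3× C (acyclic) → no; 1× N (charge +1, acyclic) → no; 1× O (charge -1, acyclic) → no; 3× O (acyclic) → no.
Summing the matching environments: 1 + 4 = 5 matching atoms.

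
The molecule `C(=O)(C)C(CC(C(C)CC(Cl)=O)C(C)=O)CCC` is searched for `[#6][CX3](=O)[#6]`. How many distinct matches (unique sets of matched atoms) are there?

2

[#6][CX3](=O)[#6] is the SMARTS for a ketone: a carbonyl carbon (no H) flanked by two carbons.
The molecule carries 2 separate instances of an acetyl/ketone group (-C(=O)CH3) meeting every constraint; each maps to a distinct set of atoms, giving 2 matches.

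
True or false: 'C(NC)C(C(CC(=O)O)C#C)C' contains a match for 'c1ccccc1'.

The pattern c1ccccc1 describes six aromatic carbons in a ring — a benzene ring.
The closest candidate here is a methyl group (-CH3), but no six-membered all-carbon aromatic ring is present. No other fragment satisfies the full query, so there is no match.

False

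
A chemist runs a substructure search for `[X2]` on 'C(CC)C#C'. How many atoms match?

2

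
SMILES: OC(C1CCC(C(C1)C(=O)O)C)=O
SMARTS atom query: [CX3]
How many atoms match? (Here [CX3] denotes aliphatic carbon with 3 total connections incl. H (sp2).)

The query [CX3] means: C with X3: aliphatic carbon with exactly 3 total connections.
Check the 13 heavy atoms by environment: 7× C (X4) → no; 2× C (X3) → match; 2× O (X1) → no; 2× O (X2) → no.
That gives 2 matching atoms.

2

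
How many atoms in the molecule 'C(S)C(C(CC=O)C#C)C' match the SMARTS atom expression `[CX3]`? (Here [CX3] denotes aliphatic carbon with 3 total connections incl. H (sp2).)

Check the 10 heavy atoms by environment: 5× C (X4) → no; 1× S (X2) → no; 2× C (X2) → no; 1× C (X3) → match; 1× O (X1) → no.
That gives 1 matching atom.

1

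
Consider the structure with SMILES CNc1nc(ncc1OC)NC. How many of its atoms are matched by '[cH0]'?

The query [cH0] means: aromatic carbon with no attached hydrogen (substituted or ring-fusion).
Check the 12 heavy atoms by environment: 2× n (aromatic, H0) → no; 3× c (aromatic, H0) → match; 1× c (aromatic, H1) → no; 2× N (H1) → no; 3× C (H3) → no; 1× O (H0) → no.
That gives 3 matching atoms.

3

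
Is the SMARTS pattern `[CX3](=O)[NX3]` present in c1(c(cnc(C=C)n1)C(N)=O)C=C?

The pattern [CX3](=O)[NX3] describes a carbonyl carbon bonded to a trivalent nitrogen — an amide.
The molecule carries a primary amide (-C(=O)NH2), whose atoms satisfy every constraint of the query, so the pattern matches.

Yes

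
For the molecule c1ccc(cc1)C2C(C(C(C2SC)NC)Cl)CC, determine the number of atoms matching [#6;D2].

6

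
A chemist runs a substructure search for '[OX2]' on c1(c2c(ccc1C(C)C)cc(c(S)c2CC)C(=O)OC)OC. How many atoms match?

2

The query [OX2] means: aliphatic oxygen with two total connections — ether, hydroxyl, or ester single-bond O.
Check the 22 heavy atoms by environment: 10× c (aromatic, X3) → no; 1× S (X2) → no; 7× C (X4) → no; 1× C (X3) → no; 1× O (X1) → no; 2× O (X2) → match.
That gives 2 matching atoms.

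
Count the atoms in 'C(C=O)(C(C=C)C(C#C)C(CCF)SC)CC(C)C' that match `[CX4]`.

The query [CX4] means: C with X4: aliphatic carbon with exactly 4 total connections (bonds + H).
Check the 19 heavy atoms by environment: 11× C (X4) → match; 3× C (X3) → no; 2× C (X2) → no; 1× F (X1) → no; 1× S (X2) → no; 1× O (X1) → no.
That gives 11 matching atoms.

11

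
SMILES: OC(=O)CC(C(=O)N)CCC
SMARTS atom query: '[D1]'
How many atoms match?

5

The query [D1] means: atom with exactly one heavy-atom neighbour (degree 1).
Check the 11 heavy atoms by environment: 3× C (D2) → no; 3× C (D3) → no; 1× C (D1) → match; 3× O (D1) → match; 1× N (D1) → match.
Summing the matching environments: 1 + 3 + 1 = 5 matching atoms.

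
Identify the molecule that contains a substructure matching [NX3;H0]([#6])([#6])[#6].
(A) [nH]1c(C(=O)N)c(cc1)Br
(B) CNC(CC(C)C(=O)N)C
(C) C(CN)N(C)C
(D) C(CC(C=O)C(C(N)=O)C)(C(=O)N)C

C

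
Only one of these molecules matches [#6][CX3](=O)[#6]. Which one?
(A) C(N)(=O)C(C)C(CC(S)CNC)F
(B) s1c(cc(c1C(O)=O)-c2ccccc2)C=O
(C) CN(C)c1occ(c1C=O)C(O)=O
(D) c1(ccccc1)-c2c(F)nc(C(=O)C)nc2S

D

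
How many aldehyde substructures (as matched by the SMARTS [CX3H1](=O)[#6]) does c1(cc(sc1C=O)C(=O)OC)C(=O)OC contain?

1

[CX3H1](=O)[#6] is the SMARTS for an aldehyde: an sp2 carbon with one H, double-bonded to O and single-bonded to carbon.
Exactly one fragment in the molecule meets all constraints, giving 1 match.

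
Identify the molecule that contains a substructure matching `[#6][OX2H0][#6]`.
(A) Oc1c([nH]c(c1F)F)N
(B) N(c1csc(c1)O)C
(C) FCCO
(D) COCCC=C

D

[#6][OX2H0][#6] describes an aliphatic oxygen bridging two carbons with no H on the oxygen (an ether).
(A) has a hydroxyl group (-OH) but the oxygen has H1, not H0 bridging two carbons.
(B) has a hydroxyl group (-OH) but the oxygen has H1, not H0 bridging two carbons.
(C) has a hydroxyl group (-OH) but the oxygen has H1, not H0 bridging two carbons.
(D) contains a methoxy ether (-OCH3), which satisfies every atom and bond constraint.
So the answer is (D).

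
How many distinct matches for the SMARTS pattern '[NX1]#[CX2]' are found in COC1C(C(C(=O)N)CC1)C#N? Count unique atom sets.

[NX1]#[CX2] is the SMARTS for a nitrile: a nitrogen triple-bonded to a two-connected carbon.
Exactly one fragment in the molecule meets all constraints, giving 1 match.

1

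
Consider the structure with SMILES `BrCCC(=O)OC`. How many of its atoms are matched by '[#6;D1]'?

1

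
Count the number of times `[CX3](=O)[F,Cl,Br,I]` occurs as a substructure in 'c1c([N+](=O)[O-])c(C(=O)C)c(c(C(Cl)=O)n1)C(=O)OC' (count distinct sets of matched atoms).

1

[CX3](=O)[F,Cl,Br,I] is the SMARTS for an acyl halide: a carbonyl carbon bonded to a halogen.
Exactly one fragment in the molecule meets all constraints, giving 1 match.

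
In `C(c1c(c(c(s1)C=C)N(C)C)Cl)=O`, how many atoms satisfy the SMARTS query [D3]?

5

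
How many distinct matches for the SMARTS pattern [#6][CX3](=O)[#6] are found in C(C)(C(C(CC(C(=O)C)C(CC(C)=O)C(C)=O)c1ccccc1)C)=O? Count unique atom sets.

4

[#6][CX3](=O)[#6] is the SMARTS for a ketone: a carbonyl carbon (no H) flanked by two carbons.
The molecule carries 4 separate instances of an acetyl/ketone group (-C(=O)CH3) meeting every constraint; each maps to a distinct set of atoms, giving 4 matches.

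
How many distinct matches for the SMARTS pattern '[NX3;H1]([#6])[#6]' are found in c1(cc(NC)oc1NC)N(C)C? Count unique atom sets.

[NX3;H1]([#6])[#6] is the SMARTS for a secondary amine: a trivalent nitrogen with one H, bonded to two carbons.
The molecule carries 2 separate instances of an N-methylamino group (-NHCH3) meeting every constraint; each maps to a distinct set of atoms, giving 2 matches.

2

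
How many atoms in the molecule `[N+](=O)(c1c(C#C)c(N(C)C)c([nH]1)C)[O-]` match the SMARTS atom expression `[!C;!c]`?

5

The query [!C;!c] means: neither aliphatic nor aromatic carbon — same as [!#6].
Check the 14 heavy atoms by environment: 1× n (aromatic) → match; 4× c (aromatic) → no; 1× N (charge +1) → match; 1× O (charge -1) → match; 1× O → match; 5× C → no; 1× N → match.
Summing the matching environments: 1 + 1 + 1 + 1 + 1 = 5 matching atoms.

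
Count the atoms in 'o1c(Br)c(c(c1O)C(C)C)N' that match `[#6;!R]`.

The query [#6;!R] means: carbon not in any ring.
Check the 11 heavy atoms by environment: 1× o (aromatic, in 5-ring) → no; 4× c (aromatic, in 5-ring) → no; 1× O (acyclic) → no; 3× C (acyclic) → match; 1× N (acyclic) → no; 1× Br (acyclic) → no.
That gives 3 matching atoms.

3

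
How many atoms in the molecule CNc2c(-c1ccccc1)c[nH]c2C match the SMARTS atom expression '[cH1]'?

6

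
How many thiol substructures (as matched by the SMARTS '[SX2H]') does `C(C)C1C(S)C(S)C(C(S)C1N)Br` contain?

[SX2H] is the SMARTS for a thiol: an aliphatic sulfur with two connections, one being H.
The molecule carries 3 separate instances of a thiol (-SH) meeting every constraint; each maps to a distinct set of atoms, giving 3 matches.

3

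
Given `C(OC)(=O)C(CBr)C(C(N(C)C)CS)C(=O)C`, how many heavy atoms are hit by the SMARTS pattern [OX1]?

2

The query [OX1] means: aliphatic oxygen with one total connection — typically a carbonyl =O or an oxide.
Check the 17 heavy atoms by environment: 9× C (X4) → no; 2× C (X3) → no; 2× O (X1) → match; 1× O (X2) → no; 1× N (X3) → no; 1× S (X2) → no; 1× Br (X1) → no.
That gives 2 matching atoms.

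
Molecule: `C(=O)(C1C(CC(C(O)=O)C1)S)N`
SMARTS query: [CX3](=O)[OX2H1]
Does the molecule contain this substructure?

Yes

The pattern [CX3](=O)[OX2H1] describes an sp2 carbon double-bonded to O and single-bonded to an -OH oxygen — a carboxylic acid.
The molecule carries a carboxylic acid group (-C(=O)OH), whose atoms satisfy every constraint of the query, so the pattern matches.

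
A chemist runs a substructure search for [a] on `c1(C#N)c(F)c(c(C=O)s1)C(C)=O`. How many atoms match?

5

The query [a] means: a matches any aromatic atom.
Check the 13 heavy atoms by environment: 1× s (aromatic) → match; 4× c (aromatic) → match; 4× C → no; 2× O → no; 1× F → no; 1× N → no.
Summing the matching environments: 1 + 4 = 5 matching atoms.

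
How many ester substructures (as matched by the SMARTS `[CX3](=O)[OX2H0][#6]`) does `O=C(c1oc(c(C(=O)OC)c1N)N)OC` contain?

2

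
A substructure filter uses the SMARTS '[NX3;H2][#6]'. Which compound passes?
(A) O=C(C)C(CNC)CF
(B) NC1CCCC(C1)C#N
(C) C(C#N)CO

B

[NX3;H2][#6] describes a trivalent nitrogen with two H attached to carbon (a primary amine).
(A) has an N-methylamino group (-NHCH3) but the nitrogen bears two carbons and only one H (H1), not H2.
(B) contains a primary amino group (-NH2), which satisfies every atom and bond constraint.
(C) has a nitrile (-C#N) but the nitrogen is NX1 (triple-bonded), not NX3 with two H.
So the answer is (B).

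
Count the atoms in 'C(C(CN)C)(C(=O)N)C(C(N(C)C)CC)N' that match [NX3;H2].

3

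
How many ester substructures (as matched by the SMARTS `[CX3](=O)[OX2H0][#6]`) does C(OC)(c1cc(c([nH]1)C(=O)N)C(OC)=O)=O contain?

2

[CX3](=O)[OX2H0][#6] is the SMARTS for an ester: a carbonyl carbon bonded to an oxygen that is itself bonded to carbon (no H on that O).
The molecule carries 2 separate instances of a methyl-ester group (-C(=O)OCH3) meeting every constraint; each maps to a distinct set of atoms, giving 2 matches.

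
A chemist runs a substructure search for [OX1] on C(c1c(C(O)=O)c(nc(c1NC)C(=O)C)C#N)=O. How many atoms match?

Check the 18 heavy atoms by environment: 1× n (aromatic, X2) → no; 5× c (aromatic, X3) → no; 3× C (X3) → no; 3× O (X1) → match; 2× C (X4) → no; 1× N (X3) → no; 1× C (X2) → no; 1× N (X1) → no; 1× O (X2) → no.
That gives 3 matching atoms.

3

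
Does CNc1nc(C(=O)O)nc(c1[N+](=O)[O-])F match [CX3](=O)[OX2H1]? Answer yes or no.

The pattern [CX3](=O)[OX2H1] describes an sp2 carbon double-bonded to O and single-bonded to an -OH oxygen — a carboxylic acid.
The molecule carries a carboxylic acid group (-C(=O)OH), whose atoms satisfy every constraint of the query, so the pattern matches.

Yes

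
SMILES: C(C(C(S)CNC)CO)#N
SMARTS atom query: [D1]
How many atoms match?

The query [D1] means: atom with exactly one heavy-atom neighbour (degree 1).
Check the 10 heavy atoms by environment: 3× C (D2) → no; 2× C (D3) → no; 1× O (D1) → match; 1× S (D1) → match; 1× N (D2) → no; 1× C (D1) → match; 1× N (D1) → match.
Summing the matching environments: 1 + 1 + 1 + 1 = 4 matching atoms.

4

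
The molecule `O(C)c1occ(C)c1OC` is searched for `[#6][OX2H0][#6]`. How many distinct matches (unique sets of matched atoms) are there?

[#6][OX2H0][#6] is the SMARTS for an ether: an aliphatic oxygen bridging two carbons with no H on the oxygen.
The molecule carries 2 separate instances of a methoxy ether (-OCH3) meeting every constraint; each maps to a distinct set of atoms, giving 2 matches.

2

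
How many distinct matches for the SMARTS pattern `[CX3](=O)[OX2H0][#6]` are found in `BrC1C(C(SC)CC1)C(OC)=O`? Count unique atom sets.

[CX3](=O)[OX2H0][#6] is the SMARTS for an ester: a carbonyl carbon bonded to an oxygen that is itself bonded to carbon (no H on that O).
Exactly one fragment in the molecule meets all constraints, giving 1 match.

1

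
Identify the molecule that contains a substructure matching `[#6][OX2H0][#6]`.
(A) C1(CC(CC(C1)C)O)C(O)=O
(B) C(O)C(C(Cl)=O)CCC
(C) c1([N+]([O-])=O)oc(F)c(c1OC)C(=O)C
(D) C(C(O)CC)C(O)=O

C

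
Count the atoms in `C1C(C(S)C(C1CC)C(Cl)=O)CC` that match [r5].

5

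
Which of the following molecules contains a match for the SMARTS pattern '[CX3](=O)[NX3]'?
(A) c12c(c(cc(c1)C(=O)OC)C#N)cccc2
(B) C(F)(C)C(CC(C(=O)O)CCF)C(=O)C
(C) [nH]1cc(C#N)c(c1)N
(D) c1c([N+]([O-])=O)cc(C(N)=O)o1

D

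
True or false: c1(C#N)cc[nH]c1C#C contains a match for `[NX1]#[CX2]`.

The pattern [NX1]#[CX2] describes a nitrogen triple-bonded to a two-connected carbon — a nitrile.
The molecule carries a nitrile (-C#N), whose atoms satisfy every constraint of the query, so the pattern matches.

True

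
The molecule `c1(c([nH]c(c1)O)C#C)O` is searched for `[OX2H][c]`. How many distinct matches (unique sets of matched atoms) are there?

2

[OX2H][c] is the SMARTS for a phenol: a hydroxyl oxygen attached to an aromatic carbon.
The molecule carries 2 separate instances of a hydroxyl group (-OH) meeting every constraint; each maps to a distinct set of atoms, giving 2 matches.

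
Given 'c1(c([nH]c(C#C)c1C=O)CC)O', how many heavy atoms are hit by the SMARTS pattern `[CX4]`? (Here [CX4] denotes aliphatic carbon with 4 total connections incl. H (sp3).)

2

The query [CX4] means: C with X4: aliphatic carbon with exactly 4 total connections (bonds + H).
Check the 12 heavy atoms by environment: 1× n (aromatic, X3) → no; 4× c (aromatic, X3) → no; 1× C (X3) → no; 1× O (X1) → no; 2× C (X2) → no; 2× C (X4) → match; 1× O (X2) → no.
That gives 2 matching atoms.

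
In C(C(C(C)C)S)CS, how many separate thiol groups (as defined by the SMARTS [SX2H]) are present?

[SX2H] is the SMARTS for a thiol: an aliphatic sulfur with two connections, one being H.
The molecule carries 2 separate instances of a thiol (-SH) meeting every constraint; each maps to a distinct set of atoms, giving 2 matches.

2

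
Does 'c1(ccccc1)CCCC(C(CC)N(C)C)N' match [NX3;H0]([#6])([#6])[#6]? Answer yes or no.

The pattern [NX3;H0]([#6])([#6])[#6] describes a trivalent nitrogen with no H, bonded to three carbons — a tertiary amine.
The molecule carries a dimethylamino group (-N(CH3)2), whose atoms satisfy every constraint of the query, so the pattern matches.

Yes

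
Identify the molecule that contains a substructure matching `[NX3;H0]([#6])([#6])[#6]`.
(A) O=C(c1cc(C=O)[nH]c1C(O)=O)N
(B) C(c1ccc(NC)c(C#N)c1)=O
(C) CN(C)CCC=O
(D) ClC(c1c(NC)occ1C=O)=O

C

[NX3;H0]([#6])([#6])[#6] describes a trivalent nitrogen with no H, bonded to three carbons (a tertiary amine).
(A) has a primary amide (-C(=O)NH2) but the amide nitrogen has H2 and only one carbon neighbour.
(B) has an N-methylamino group (-NHCH3) but the nitrogen still has one H (H1), not H0.
(C) contains a dimethylamino group (-N(CH3)2), which satisfies every atom and bond constraint.
(D) has an N-methylamino group (-NHCH3) but the nitrogen still has one H (H1), not H0.
So the answer is (C).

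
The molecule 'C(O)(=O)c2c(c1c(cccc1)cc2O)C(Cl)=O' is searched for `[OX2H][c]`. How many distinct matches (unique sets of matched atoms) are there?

1

[OX2H][c] is the SMARTS for a phenol: a hydroxyl oxygen attached to an aromatic carbon.
Exactly one fragment in the molecule meets all constraints, giving 1 match.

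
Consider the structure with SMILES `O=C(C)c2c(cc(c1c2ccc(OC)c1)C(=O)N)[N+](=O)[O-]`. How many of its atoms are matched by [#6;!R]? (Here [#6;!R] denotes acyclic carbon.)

4

The query [#6;!R] means: carbon not in any ring.
Check the 21 heavy atoms by environment: 10× c (aromatic, in 6-ring) → no; 4× O (acyclic) → no; 4× C (acyclic) → match; 1× N (acyclic) → no; 1× N (charge +1, acyclic) → no; 1× O (charge -1, acyclic) → no.
That gives 4 matching atoms.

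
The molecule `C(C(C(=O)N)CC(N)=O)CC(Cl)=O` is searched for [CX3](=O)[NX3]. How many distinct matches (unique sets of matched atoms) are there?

2

[CX3](=O)[NX3] is the SMARTS for an amide: a carbonyl carbon bonded to a trivalent nitrogen.
The molecule carries 2 separate instances of a primary amide (-C(=O)NH2) meeting every constraint; each maps to a distinct set of atoms, giving 2 matches.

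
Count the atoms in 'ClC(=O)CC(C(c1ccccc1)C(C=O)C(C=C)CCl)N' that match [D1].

6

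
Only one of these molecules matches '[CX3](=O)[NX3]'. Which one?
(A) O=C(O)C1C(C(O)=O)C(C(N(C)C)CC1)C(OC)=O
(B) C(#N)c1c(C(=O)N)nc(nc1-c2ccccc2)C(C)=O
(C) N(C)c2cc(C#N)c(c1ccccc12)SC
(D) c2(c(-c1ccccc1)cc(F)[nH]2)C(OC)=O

B

[CX3](=O)[NX3] describes a carbonyl carbon bonded to a trivalent nitrogen (an amide).
(A) has a carboxylic acid group (-C(=O)OH) but the carbonyl is bonded to O, not to an NX3 nitrogen.
(B) contains a primary amide (-C(=O)NH2), which satisfies every atom and bond constraint.
(C) has a nitrile (-C#N) but the nitrile N is NX1 (triple-bonded), not NX3.
(D) has a methyl-ester group (-C(=O)OCH3) but the carbonyl is bonded to O, not to an NX3 nitrogen.
So the answer is (B).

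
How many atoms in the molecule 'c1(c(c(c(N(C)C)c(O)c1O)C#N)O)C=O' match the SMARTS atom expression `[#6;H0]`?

7

The query [#6;H0] means: any carbon with no attached hydrogen.
Check the 16 heavy atoms by environment: 6× c (aromatic, H0) → match; 3× O (H1) → no; 1× C (H0) → match; 2× N (H0) → no; 2× C (H3) → no; 1× C (H1) → no; 1× O (H0) → no.
Summing the matching environments: 6 + 1 = 7 matching atoms.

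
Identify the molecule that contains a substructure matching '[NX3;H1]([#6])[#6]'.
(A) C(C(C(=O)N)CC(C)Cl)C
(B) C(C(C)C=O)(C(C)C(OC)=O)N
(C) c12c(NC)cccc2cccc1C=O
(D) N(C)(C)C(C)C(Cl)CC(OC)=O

[NX3;H1]([#6])[#6] describes a trivalent nitrogen with one H, bonded to two carbons (a secondary amine).
(A) has a primary amide (-C(=O)NH2) but the -C(=O)NH2 nitrogen has H2, not H1.
(B) has a primary amino group (-NH2) but the nitrogen has H2 and only one carbon neighbour.
(C) contains an N-methylamino group (-NHCH3), which satisfies every atom and bond constraint.
(D) has a dimethylamino group (-N(CH3)2) but the nitrogen has H0, not H1.
So the answer is (C).

C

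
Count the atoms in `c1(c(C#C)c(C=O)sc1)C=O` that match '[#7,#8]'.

2

The query [#7,#8] means: nitrogen or oxygen (comma = OR).
Check the 11 heavy atoms by environment: 1× s (aromatic) → no; 4× c (aromatic) → no; 4× C → no; 2× O → match.
That gives 2 matching atoms.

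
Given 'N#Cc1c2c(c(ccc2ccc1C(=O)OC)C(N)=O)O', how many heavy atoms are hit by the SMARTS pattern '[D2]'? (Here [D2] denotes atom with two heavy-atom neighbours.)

Check the 20 heavy atoms by environment: 6× c (aromatic, D3) → no; 4× c (aromatic, D2) → match; 2× C (D3) → no; 3× O (D1) → no; 2× N (D1) → no; 1× C (D2) → match; 1× O (D2) → match; 1× C (D1) → no.
Summing the matching environments: 4 + 1 + 1 = 6 matching atoms.

6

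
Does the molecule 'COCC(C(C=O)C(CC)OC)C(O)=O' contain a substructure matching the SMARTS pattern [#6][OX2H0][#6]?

Yes

The pattern [#6][OX2H0][#6] describes an aliphatic oxygen bridging two carbons with no H on the oxygen — an ether.
The molecule carries a methoxy ether (-OCH3), whose atoms satisfy every constraint of the query, so the pattern matches.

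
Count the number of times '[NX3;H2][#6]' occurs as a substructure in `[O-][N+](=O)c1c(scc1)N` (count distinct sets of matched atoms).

[NX3;H2][#6] is the SMARTS for a primary amine: a trivalent nitrogen with two H attached to carbon.
Exactly one fragment in the molecule meets all constraints, giving 1 match.

1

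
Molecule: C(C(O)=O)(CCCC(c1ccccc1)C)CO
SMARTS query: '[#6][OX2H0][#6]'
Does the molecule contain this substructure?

No

The pattern [#6][OX2H0][#6] describes an aliphatic oxygen bridging two carbons with no H on the oxygen — an ether.
The closest candidate here is a carboxylic acid group (-C(=O)OH), but the -OH oxygen has H1; the =O is OX1, not OX2. No other fragment satisfies the full query, so there is no match.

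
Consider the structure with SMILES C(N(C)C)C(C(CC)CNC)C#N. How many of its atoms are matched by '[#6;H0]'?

The query [#6;H0] means: any carbon with no attached hydrogen.
Check the 13 heavy atoms by environment: 3× C (H2) → no; 2× C (H1) → no; 1× N (H1) → no; 4× C (H3) → no; 1× C (H0) → match; 2× N (H0) → no.
That gives 1 matching atom.

1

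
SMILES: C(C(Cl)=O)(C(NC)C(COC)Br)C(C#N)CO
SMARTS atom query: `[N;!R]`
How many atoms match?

The query [N;!R] means: aliphatic nitrogen not in a ring.
Check the 17 heavy atoms by environment: 10× C (acyclic) → no; 3× O (acyclic) → no; 2× N (acyclic) → match; 1× Br (acyclic) → no; 1× Cl (acyclic) → no.
That gives 2 matching atoms.

2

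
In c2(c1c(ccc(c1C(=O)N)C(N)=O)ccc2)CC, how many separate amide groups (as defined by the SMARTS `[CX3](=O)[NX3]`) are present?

2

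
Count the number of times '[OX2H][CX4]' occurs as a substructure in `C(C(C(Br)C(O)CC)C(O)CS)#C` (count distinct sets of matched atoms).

2

[OX2H][CX4] is the SMARTS for an aliphatic alcohol: a hydroxyl oxygen bound to an sp3 (X4) carbon.
The molecule carries 2 separate instances of a hydroxyl group (-OH) meeting every constraint; each maps to a distinct set of atoms, giving 2 matches.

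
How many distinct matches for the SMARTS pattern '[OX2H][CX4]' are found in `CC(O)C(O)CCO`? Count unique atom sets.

3

[OX2H][CX4] is the SMARTS for an aliphatic alcohol: a hydroxyl oxygen bound to an sp3 (X4) carbon.
The molecule carries 3 separate instances of a hydroxyl group (-OH) meeting every constraint; each maps to a distinct set of atoms, giving 3 matches.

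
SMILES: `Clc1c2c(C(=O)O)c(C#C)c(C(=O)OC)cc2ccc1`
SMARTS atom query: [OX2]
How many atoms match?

The query [OX2] means: aliphatic oxygen with two total connections — ether, hydroxyl, or ester single-bond O.
Check the 20 heavy atoms by environment: 10× c (aromatic, X3) → no; 2× C (X2) → no; 2× C (X3) → no; 2× O (X1) → no; 2× O (X2) → match; 1× C (X4) → no; 1× Cl (X1) → no.
That gives 2 matching atoms.

2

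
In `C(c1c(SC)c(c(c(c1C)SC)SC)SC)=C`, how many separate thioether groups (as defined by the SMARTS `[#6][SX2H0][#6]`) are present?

4

[#6][SX2H0][#6] is the SMARTS for a thioether: an aliphatic sulfur bridging two carbons with no H on the sulfur.
The molecule carries 4 separate instances of a methylthio ether (-SCH3) meeting every constraint; each maps to a distinct set of atoms, giving 4 matches.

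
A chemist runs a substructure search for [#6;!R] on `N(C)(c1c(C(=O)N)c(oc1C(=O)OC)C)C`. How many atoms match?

6

The query [#6;!R] means: carbon not in any ring.
Check the 16 heavy atoms by environment: 1× o (aromatic, in 5-ring) → no; 4× c (aromatic, in 5-ring) → no; 2× N (acyclic) → no; 6× C (acyclic) → match; 3× O (acyclic) → no.
That gives 6 matching atoms.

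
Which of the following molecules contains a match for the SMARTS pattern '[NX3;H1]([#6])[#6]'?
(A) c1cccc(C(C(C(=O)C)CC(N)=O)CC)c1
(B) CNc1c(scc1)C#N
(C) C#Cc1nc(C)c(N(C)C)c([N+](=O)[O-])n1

B

[NX3;H1]([#6])[#6] describes a trivalent nitrogen with one H, bonded to two carbons (a secondary amine).
(A) has a primary amide (-C(=O)NH2) but the -C(=O)NH2 nitrogen has H2, not H1.
(B) contains an N-methylamino group (-NHCH3), which satisfies every atom and bond constraint.
(C) has a dimethylamino group (-N(CH3)2) but the nitrogen has H0, not H1.
So the answer is (B).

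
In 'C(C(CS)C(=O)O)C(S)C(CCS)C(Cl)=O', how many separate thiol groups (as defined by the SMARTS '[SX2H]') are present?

3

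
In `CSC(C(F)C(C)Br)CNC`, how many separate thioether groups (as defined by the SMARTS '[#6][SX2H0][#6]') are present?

[#6][SX2H0][#6] is the SMARTS for a thioether: an aliphatic sulfur bridging two carbons with no H on the sulfur.
Exactly one fragment in the molecule meets all constraints, giving 1 match.

1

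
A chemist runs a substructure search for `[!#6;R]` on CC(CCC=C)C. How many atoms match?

0

The query [!#6;R] means: non-carbon atom that is part of a ring.
Check the 7 heavy atoms by environment: 7× C (acyclic) → no.
No environment satisfies the query, so 0 matching atoms.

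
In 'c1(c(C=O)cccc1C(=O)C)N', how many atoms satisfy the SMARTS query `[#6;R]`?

6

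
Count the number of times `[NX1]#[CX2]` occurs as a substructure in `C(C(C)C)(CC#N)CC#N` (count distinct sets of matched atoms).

[NX1]#[CX2] is the SMARTS for a nitrile: a nitrogen triple-bonded to a two-connected carbon.
The molecule carries 2 separate instances of a nitrile (-C#N) meeting every constraint; each maps to a distinct set of atoms, giving 2 matches.

2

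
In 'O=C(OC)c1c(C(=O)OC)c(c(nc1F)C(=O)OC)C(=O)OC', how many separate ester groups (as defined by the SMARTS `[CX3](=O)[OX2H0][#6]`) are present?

4

[CX3](=O)[OX2H0][#6] is the SMARTS for an ester: a carbonyl carbon bonded to an oxygen that is itself bonded to carbon (no H on that O).
The molecule carries 4 separate instances of a methyl-ester group (-C(=O)OCH3) meeting every constraint; each maps to a distinct set of atoms, giving 4 matches.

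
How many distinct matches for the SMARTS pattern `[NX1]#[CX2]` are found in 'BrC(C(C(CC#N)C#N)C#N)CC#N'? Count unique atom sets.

4

[NX1]#[CX2] is the SMARTS for a nitrile: a nitrogen triple-bonded to a two-connected carbon.
The molecule carries 4 separate instances of a nitrile (-C#N) meeting every constraint; each maps to a distinct set of atoms, giving 4 matches.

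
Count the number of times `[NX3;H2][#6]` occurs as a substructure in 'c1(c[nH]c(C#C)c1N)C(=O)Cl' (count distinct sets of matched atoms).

[NX3;H2][#6] is the SMARTS for a primary amine: a trivalent nitrogen with two H attached to carbon.
Exactly one fragment in the molecule meets all constraints, giving 1 match.

1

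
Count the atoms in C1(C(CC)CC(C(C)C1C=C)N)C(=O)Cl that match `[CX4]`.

9

Check the 15 heavy atoms by environment: 9× C (X4) → match; 3× C (X3) → no; 1× N (X3) → no; 1× O (X1) → no; 1× Cl (X1) → no.
That gives 9 matching atoms.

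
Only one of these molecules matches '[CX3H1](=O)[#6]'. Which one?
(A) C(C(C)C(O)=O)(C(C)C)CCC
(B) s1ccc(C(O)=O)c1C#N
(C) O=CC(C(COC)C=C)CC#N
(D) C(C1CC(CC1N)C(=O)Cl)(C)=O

[CX3H1](=O)[#6] describes an sp2 carbon with one H, double-bonded to O and single-bonded to carbon (an aldehyde).
(A) has a carboxylic acid group (-C(=O)OH) but the carbonyl carbon has H0 and is bonded to O, not H1.
(B) has a carboxylic acid group (-C(=O)OH) but the carbonyl carbon has H0 and is bonded to O, not H1.
(C) contains an aldehyde (-CHO), which satisfies every atom and bond constraint.
(D) has an acetyl/ketone group (-C(=O)CH3) but the carbonyl carbon has H0 (two carbon neighbours), not H1.
So the answer is (C).

C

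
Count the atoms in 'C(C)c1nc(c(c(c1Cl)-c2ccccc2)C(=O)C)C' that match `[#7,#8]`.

Check the 19 heavy atoms by environment: 1× n (aromatic) → match; 11× c (aromatic) → no; 1× Cl → no; 5× C → no; 1× O → match.
Summing the matching environments: 1 + 1 = 2 matching atoms.

2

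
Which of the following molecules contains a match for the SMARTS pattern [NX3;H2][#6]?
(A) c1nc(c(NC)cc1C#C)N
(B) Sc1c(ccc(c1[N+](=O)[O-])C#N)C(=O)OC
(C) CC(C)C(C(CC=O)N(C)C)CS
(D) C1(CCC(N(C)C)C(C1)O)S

[NX3;H2][#6] describes a trivalent nitrogen with two H attached to carbon (a primary amine).
(A) contains a primary amino group (-NH2), which satisfies every atom and bond constraint.
(B) has a nitro group (-[N+](=O)[O-]) but the nitrogen is [N+] with no H, not NX3H2.
(C) has a dimethylamino group (-N(CH3)2) but the nitrogen has H0, not H2.
(D) has a dimethylamino group (-N(CH3)2) but the nitrogen has H0, not H2.
So the answer is (A).

A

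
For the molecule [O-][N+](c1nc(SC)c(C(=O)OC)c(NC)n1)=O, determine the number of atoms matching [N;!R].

2

The query [N;!R] means: aliphatic nitrogen not in a ring.
Check the 17 heavy atoms by environment: 2× n (aromatic, in 6-ring) → no; 4× c (aromatic, in 6-ring) → no; 1× S (acyclic) → no; 4× C (acyclic) → no; 3× O (acyclic) → no; 1× N (acyclic) → match; 1× N (charge +1, acyclic) → match; 1× O (charge -1, acyclic) → no.
Summing the matching environments: 1 + 1 = 2 matching atoms.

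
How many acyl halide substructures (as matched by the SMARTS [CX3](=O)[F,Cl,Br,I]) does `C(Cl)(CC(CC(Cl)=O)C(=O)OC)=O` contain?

2

[CX3](=O)[F,Cl,Br,I] is the SMARTS for an acyl halide: a carbonyl carbon bonded to a halogen.
The molecule carries 2 separate instances of an acyl chloride (-C(=O)Cl) meeting every constraint; each maps to a distinct set of atoms, giving 2 matches.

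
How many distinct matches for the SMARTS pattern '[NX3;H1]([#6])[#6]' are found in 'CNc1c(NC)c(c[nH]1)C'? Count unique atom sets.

2

[NX3;H1]([#6])[#6] is the SMARTS for a secondary amine: a trivalent nitrogen with one H, bonded to two carbons.
The molecule carries 2 separate instances of an N-methylamino group (-NHCH3) meeting every constraint; each maps to a distinct set of atoms, giving 2 matches.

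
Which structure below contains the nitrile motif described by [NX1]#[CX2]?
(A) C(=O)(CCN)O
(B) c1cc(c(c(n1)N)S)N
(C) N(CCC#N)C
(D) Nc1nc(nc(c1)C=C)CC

C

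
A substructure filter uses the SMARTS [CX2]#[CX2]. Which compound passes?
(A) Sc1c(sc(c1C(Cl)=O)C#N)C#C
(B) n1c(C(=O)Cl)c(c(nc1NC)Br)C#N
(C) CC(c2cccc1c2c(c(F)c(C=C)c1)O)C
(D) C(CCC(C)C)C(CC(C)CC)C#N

A

[CX2]#[CX2] describes a carbon-carbon triple bond (an alkyne).
(A) contains an ethynyl group (-C#CH), which satisfies every atom and bond constraint.
(B) has a nitrile (-C#N) but the triple bond is C#N, not C#C.
(C) has a vinyl group (-CH=CH2) but the C=C is a double bond; both carbons are CX3, not CX2.
(D) has a nitrile (-C#N) but the triple bond is C#N, not C#C.
So the answer is (A).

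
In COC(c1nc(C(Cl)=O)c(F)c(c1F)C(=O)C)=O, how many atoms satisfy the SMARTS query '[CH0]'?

3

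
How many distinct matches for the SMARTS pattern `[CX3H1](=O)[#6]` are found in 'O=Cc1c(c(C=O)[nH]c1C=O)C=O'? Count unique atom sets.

4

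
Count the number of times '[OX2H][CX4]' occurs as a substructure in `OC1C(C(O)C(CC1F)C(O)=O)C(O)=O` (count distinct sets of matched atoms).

[OX2H][CX4] is the SMARTS for an aliphatic alcohol: a hydroxyl oxygen bound to an sp3 (X4) carbon.
The molecule carries 2 separate instances of a hydroxyl group (-OH) meeting every constraint; each maps to a distinct set of atoms, giving 2 matches.

2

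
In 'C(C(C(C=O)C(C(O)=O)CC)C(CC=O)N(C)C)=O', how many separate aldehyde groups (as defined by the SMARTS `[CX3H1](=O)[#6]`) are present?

3

[CX3H1](=O)[#6] is the SMARTS for an aldehyde: an sp2 carbon with one H, double-bonded to O and single-bonded to carbon.
The molecule carries 3 separate instances of an aldehyde (-CHO) meeting every constraint; each maps to a distinct set of atoms, giving 3 matches.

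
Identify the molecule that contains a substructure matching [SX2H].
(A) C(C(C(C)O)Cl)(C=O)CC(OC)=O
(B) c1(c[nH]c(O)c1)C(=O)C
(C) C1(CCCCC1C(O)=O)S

C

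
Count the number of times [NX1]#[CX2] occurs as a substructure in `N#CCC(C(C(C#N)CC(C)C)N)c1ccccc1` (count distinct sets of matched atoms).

[NX1]#[CX2] is the SMARTS for a nitrile: a nitrogen triple-bonded to a two-connected carbon.
The molecule carries 2 separate instances of a nitrile (-C#N) meeting every constraint; each maps to a distinct set of atoms, giving 2 matches.

2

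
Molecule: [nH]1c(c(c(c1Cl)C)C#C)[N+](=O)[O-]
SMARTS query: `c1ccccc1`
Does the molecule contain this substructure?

No

The pattern c1ccccc1 describes six aromatic carbons in a ring — a benzene ring.
The closest candidate here is a methyl group (-CH3), but no six-membered all-carbon aromatic ring is present. No other fragment satisfies the full query, so there is no match.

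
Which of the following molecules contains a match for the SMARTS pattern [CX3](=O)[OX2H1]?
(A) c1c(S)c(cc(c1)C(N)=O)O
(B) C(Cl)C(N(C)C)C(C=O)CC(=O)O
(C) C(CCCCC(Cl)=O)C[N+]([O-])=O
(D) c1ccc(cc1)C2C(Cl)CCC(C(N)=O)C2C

B

[CX3](=O)[OX2H1] describes an sp2 carbon double-bonded to O and single-bonded to an -OH oxygen (a carboxylic acid).
(A) has a primary amide (-C(=O)NH2) but the carbonyl is bonded to N, not to an -OH oxygen.
(B) contains a carboxylic acid group (-C(=O)OH), which satisfies every atom and bond constraint.
(C) has an acyl chloride (-C(=O)Cl) but the carbonyl is bonded to Cl, not to an -OH oxygen.
(D) has a primary amide (-C(=O)NH2) but the carbonyl is bonded to N, not to an -OH oxygen.
So the answer is (B).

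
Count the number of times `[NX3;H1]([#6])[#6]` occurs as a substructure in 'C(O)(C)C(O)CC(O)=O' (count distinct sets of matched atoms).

[NX3;H1]([#6])[#6] is the SMARTS for a secondary amine: a trivalent nitrogen with one H, bonded to two carbons.
No fragment in the molecule satisfies every constraint, giving 0 matches.

0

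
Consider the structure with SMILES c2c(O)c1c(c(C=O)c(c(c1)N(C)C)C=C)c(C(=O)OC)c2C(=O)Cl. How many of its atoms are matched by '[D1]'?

9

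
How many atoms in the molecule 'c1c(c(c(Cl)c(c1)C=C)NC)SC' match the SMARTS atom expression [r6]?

6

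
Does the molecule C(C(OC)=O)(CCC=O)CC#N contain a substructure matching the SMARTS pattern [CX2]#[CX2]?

No

The pattern [CX2]#[CX2] describes a carbon-carbon triple bond — an alkyne.
The closest candidate here is a nitrile (-C#N), but the triple bond is C#N, not C#C. No other fragment satisfies the full query, so there is no match.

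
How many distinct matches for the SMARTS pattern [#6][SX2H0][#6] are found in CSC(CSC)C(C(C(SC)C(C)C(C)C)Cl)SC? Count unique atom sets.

4

[#6][SX2H0][#6] is the SMARTS for a thioether: an aliphatic sulfur bridging two carbons with no H on the sulfur.
The molecule carries 4 separate instances of a methylthio ether (-SCH3) meeting every constraint; each maps to a distinct set of atoms, giving 4 matches.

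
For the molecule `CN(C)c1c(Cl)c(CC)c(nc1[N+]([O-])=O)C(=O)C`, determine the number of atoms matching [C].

The query [C] means: uppercase C matches aliphatic (non-aromatic) carbon only.
Check the 18 heavy atoms by environment: 1× n (aromatic) → no; 5× c (aromatic) → no; 1× Cl → no; 1× N (charge +1) → no; 1× O (charge -1) → no; 2× O → no; 1× N → no; 6× C → match.
That gives 6 matching atoms.

6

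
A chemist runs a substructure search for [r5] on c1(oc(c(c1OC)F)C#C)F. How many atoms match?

5

The query [r5] means: r5 matches atoms in a five-membered ring.
Check the 11 heavy atoms by environment: 1× o (aromatic, in 5-ring) → match; 4× c (aromatic, in 5-ring) → match; 3× C (acyclic) → no; 1× O (acyclic) → no; 2× F (acyclic) → no.
Summing the matching environments: 1 + 4 = 5 matching atoms.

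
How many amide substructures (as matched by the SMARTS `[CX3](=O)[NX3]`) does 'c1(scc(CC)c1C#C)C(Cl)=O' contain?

0

[CX3](=O)[NX3] is the SMARTS for an amide: a carbonyl carbon bonded to a trivalent nitrogen.
No fragment in the molecule satisfies every constraint, giving 0 matches.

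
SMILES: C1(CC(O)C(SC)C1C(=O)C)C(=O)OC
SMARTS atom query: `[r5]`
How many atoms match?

5

Check the 15 heavy atoms by environment: 5× C (in 5-ring) → match; 5× C (acyclic) → no; 4× O (acyclic) → no; 1× S (acyclic) → no.
That gives 5 matching atoms.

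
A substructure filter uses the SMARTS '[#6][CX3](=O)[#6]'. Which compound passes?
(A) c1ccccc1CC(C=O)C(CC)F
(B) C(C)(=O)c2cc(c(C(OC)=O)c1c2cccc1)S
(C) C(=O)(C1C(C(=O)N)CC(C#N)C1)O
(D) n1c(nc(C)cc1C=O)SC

[#6][CX3](=O)[#6] describes a carbonyl carbon (no H) flanked by two carbons (a ketone).
(A) has an aldehyde (-CHO) but the carbonyl carbon has H1, so it is not flanked by two carbons.
(B) contains an acetyl/ketone group (-C(=O)CH3), which satisfies every atom and bond constraint.
(C) has a carboxylic acid group (-C(=O)OH) but one neighbour of the carbonyl carbon is O, not C.
(D) has an aldehyde (-CHO) but the carbonyl carbon has H1, so it is not flanked by two carbons.
So the answer is (B).

B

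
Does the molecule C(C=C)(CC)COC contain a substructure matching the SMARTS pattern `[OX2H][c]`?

The pattern [OX2H][c] describes a hydroxyl oxygen attached to an aromatic carbon — a phenol.
The closest candidate here is a methoxy ether (-OCH3), but the oxygen has H0, not H1. No other fragment satisfies the full query, so there is no match.

No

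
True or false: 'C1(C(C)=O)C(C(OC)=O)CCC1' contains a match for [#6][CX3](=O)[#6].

True

The pattern [#6][CX3](=O)[#6] describes a carbonyl carbon (no H) flanked by two carbons — a ketone.
The molecule carries an acetyl/ketone group (-C(=O)CH3), whose atoms satisfy every constraint of the query, so the pattern matches.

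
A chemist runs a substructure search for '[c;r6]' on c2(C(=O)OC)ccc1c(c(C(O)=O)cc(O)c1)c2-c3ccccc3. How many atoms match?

16

Check the 24 heavy atoms by environment: 16× c (aromatic, in 6-ring) → match; 3× C (acyclic) → no; 5× O (acyclic) → no.
That gives 16 matching atoms.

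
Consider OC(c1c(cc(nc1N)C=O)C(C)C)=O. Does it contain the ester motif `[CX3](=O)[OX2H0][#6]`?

No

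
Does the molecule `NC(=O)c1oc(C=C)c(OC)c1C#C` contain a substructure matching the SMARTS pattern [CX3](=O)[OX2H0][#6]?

No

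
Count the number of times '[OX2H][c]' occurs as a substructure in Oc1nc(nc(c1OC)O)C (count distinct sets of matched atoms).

2

[OX2H][c] is the SMARTS for a phenol: a hydroxyl oxygen attached to an aromatic carbon.
The molecule carries 2 separate instances of a hydroxyl group (-OH) meeting every constraint; each maps to a distinct set of atoms, giving 2 matches.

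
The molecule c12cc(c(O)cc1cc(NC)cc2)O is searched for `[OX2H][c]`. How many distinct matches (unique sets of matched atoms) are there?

2

[OX2H][c] is the SMARTS for a phenol: a hydroxyl oxygen attached to an aromatic carbon.
The molecule carries 2 separate instances of a hydroxyl group (-OH) meeting every constraint; each maps to a distinct set of atoms, giving 2 matches.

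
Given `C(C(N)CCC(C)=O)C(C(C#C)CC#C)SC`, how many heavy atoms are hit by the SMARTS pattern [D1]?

6

Check the 17 heavy atoms by environment: 6× C (D2) → no; 4× C (D3) → no; 1× S (D2) → no; 4× C (D1) → match; 1× N (D1) → match; 1× O (D1) → match.
Summing the matching environments: 4 + 1 + 1 = 6 matching atoms.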